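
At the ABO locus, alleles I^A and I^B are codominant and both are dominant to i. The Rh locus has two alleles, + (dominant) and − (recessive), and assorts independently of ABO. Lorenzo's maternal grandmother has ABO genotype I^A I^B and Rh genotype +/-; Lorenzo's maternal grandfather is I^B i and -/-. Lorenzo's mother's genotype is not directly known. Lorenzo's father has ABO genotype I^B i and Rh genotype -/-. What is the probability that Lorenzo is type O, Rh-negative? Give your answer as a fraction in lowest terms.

3/32

Lorenzo's mother's ABO genotype from I^A I^B × I^B i: 1/4 I^A I^B, 1/4 I^A i, 1/4 I^B I^B, 1/4 I^B i.
Crossing each possibility with the father I^B i and summing P(type O): 1/4·0 + 1/4·1/4 + 1/4·0 + 1/4·1/4 = 1/8.
Similarly for Rh via the mother's Rh distribution: P(Rh-) = 3/4.
Independent loci: 1/8 × 3/4 = 3/32.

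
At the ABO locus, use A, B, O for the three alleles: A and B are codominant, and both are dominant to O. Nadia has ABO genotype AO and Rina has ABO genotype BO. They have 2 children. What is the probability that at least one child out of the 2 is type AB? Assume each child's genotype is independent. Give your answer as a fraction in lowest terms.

7/16

ABO cross AO × BO → 1/4 O, 1/4 A, 1/4 B, 1/4 AB.
So P(type AB) = 1/4 per child.
P(none) = (3/4)^2 = 9/16; P(at least one) = 1 − 9/16 = 7/16.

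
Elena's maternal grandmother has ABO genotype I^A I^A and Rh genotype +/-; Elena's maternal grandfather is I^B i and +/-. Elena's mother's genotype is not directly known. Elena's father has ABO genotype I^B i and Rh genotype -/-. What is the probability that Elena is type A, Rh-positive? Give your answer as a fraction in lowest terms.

1/8

Elena's mother's ABO genotype from I^A I^A × I^B i: 1/2 I^A I^B, 1/2 I^A i.
Crossing each possibility with the father I^B i and summing P(type A): 1/2·1/4 + 1/2·1/4 = 1/4.
Similarly for Rh via the mother's Rh distribution: P(Rh+) = 1/2.
Independent loci: 1/4 × 1/2 = 1/8.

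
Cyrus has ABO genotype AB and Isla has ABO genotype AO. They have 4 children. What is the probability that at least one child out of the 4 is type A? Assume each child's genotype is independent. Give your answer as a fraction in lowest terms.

ABO cross AB × AO → 1/2 A, 1/4 B, 1/4 AB.
So P(type A) = 1/2 per child.
P(none) = (1/2)^4 = 1/16; P(at least one) = 1 − 1/16 = 15/16.

15/16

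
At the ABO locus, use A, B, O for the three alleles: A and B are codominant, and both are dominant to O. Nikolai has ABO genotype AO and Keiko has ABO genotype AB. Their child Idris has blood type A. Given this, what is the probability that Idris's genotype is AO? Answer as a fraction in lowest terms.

1/2

Cross AO × AB → 1/4 AA, 1/4 AB, 1/4 AO, 1/4 BO.
Type-A genotypes among offspring: AA (1/4), AO (1/4); total 1/2.
P(AO | type A) = (1/4) / (1/2) = 1/2.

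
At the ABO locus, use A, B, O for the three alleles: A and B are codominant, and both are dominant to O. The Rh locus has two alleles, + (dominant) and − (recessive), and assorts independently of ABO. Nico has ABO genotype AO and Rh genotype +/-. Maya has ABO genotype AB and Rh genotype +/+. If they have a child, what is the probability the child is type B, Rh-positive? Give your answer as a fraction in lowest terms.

1/4

ABO cross AO × AB → offspring phenotypes: 1/2 A, 1/4 B, 1/4 AB.
Rh cross +/- × +/+ → 1 Rh+.
Independent loci: P(type B, Rh-positive) = 1/4 × 1 = 1/4.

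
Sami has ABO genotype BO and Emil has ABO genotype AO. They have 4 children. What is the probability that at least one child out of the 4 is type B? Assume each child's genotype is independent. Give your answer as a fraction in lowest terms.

175/256

ABO cross BO × AO → 1/4 O, 1/4 A, 1/4 B, 1/4 AB.
So P(type B) = 1/4 per child.
P(none) = (3/4)^4 = 81/256; P(at least one) = 1 − 81/256 = 175/256.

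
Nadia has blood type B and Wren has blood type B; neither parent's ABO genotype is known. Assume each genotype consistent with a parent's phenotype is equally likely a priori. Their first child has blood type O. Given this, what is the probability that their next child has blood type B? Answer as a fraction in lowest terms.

Possible genotypes: Nadia ∈ {I^B I^B, I^B i}; Wren ∈ {I^B I^B, I^B i}.
Weight each parental genotype pair by prior × P(type-O child):
  I^B i × I^B i: posterior weight 1; P(next child type B) = 3/4.
Weighted sum = 3/4.

3/4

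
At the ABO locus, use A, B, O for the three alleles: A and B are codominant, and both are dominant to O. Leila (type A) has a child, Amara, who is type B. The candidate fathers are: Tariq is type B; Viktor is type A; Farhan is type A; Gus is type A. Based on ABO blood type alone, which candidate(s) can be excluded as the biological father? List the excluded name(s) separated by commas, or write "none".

Viktor, Farhan, Gus

A candidate is excluded only if no genotype consistent with his phenotype could produce a type B child with a type A mother.
Viktor (type A): no genotype consistent with that phenotype can produce a type-B child with a type-A mother.
Farhan (type A): no genotype consistent with that phenotype can produce a type-B child with a type-A mother.
Gus (type A): no genotype consistent with that phenotype can produce a type-B child with a type-A mother.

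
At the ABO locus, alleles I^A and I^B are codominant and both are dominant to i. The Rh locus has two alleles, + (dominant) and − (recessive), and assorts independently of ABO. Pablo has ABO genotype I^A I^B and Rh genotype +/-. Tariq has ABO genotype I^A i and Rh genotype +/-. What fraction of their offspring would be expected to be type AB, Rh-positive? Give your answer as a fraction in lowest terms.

3/16

ABO cross I^A I^B × I^A i → offspring phenotypes: 1/2 A, 1/4 B, 1/4 AB.
Rh cross +/- × +/- → 3/4 Rh+, 1/4 Rh-.
Independent loci: P(type AB, Rh-positive) = 1/4 × 3/4 = 3/16.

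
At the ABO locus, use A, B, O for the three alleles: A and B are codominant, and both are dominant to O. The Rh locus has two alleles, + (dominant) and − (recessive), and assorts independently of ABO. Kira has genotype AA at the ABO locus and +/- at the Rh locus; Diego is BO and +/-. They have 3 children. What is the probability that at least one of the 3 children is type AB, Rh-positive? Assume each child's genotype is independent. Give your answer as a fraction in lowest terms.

387/512

ABO cross AA × BO → 1/2 A, 1/2 AB.
Rh cross +/- × +/- → 3/4 Rh+, 1/4 Rh-; so P(type AB, Rh-positive) = 1/2 × 3/4 = 3/8 per child.
P(none) = (5/8)^3 = 125/512; P(at least one) = 1 − 125/512 = 387/512.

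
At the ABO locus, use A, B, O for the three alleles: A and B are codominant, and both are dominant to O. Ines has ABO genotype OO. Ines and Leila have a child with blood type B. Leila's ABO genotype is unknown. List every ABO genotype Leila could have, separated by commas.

For each candidate genotype of Leila, check whether crossing it with OO can produce every observed child phenotype.
  AA → possible child types {A} ✗
  AB → possible child types {A, B} ✓
  AO → possible child types {O, A} ✗
  BB → possible child types {B} ✓
  BO → possible child types {O, B} ✓
  OO → possible child types {O} ✗

AB, BB, BO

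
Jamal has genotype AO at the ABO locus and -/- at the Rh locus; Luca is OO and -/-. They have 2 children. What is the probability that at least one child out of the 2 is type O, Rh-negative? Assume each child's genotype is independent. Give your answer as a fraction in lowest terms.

3/4

ABO cross AO × OO → 1/2 O, 1/2 A.
Rh cross -/- × -/- → 1 Rh-; so P(type O, Rh-negative) = 1/2 × 1 = 1/2 per child.
P(none) = (1/2)^2 = 1/4; P(at least one) = 1 − 1/4 = 3/4.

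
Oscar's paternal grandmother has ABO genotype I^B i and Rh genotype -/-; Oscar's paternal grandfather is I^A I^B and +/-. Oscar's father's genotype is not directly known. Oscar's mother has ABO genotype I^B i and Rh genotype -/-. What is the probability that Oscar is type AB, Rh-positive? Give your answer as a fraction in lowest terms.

1/32

Oscar's father's ABO genotype from I^B i × I^A I^B: 1/4 I^A I^B, 1/4 I^A i, 1/4 I^B I^B, 1/4 I^B i.
Crossing each possibility with the mother I^B i and summing P(type AB): 1/4·1/4 + 1/4·1/4 + 1/4·0 + 1/4·0 = 1/8.
Similarly for Rh via the father's Rh distribution: P(Rh+) = 1/4.
Independent loci: 1/8 × 1/4 = 1/32.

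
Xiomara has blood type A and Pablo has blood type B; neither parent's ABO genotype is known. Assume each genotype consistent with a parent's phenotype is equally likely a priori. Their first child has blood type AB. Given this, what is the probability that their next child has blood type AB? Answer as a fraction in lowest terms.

Possible genotypes: Xiomara ∈ {AA, AO}; Pablo ∈ {BB, BO}.
Weight each parental genotype pair by prior × P(type-AB child):
  AA × BB: posterior weight 4/9; P(next child type AB) = 1.
  AA × BO: posterior weight 2/9; P(next child type AB) = 1/2.
  AO × BB: posterior weight 2/9; P(next child type AB) = 1/2.
  AO × BO: posterior weight 1/9; P(next child type AB) = 1/4.
Weighted sum = 25/36.

25/36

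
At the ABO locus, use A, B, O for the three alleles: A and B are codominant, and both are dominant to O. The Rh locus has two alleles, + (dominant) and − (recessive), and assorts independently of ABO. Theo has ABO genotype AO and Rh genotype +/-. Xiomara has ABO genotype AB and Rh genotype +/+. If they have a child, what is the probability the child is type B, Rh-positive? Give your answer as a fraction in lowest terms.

1/4

ABO cross AO × AB → offspring phenotypes: 1/2 A, 1/4 B, 1/4 AB.
Rh cross +/- × +/+ → 1 Rh+.
Independent loci: P(type B, Rh-positive) = 1/4 × 1 = 1/4.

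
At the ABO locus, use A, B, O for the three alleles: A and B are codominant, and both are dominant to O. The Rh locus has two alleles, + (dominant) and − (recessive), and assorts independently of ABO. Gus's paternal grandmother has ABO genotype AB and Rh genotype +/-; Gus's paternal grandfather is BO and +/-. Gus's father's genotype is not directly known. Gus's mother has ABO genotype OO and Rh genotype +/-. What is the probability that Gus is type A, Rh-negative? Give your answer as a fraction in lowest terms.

1/16

Gus's father's ABO genotype from AB × BO: 1/4 AB, 1/4 AO, 1/4 BB, 1/4 BO.
Crossing each possibility with the mother OO and summing P(type A): 1/4·1/2 + 1/4·1/2 + 1/4·0 + 1/4·0 = 1/4.
Similarly for Rh via the father's Rh distribution: P(Rh-) = 1/4.
Independent loci: 1/4 × 1/4 = 1/16.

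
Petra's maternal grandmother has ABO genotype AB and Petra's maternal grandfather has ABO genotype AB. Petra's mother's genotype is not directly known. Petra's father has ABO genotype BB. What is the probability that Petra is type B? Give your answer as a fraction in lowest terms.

Petra's mother's ABO genotype from AB × AB: 1/4 AA, 1/2 AB, 1/4 BB.
Crossing each possibility with the father BB and summing P(type B): 1/4·0 + 1/2·1/2 + 1/4·1 = 1/2.

1/2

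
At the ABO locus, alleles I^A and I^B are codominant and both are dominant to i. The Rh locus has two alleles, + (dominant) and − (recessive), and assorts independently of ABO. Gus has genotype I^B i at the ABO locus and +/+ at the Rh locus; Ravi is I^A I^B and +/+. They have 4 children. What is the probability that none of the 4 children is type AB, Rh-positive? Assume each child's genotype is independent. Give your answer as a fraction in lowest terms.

81/256

ABO cross I^B i × I^A I^B → 1/4 A, 1/2 B, 1/4 AB.
Rh cross +/+ × +/+ → 1 Rh+; so P(type AB, Rh-positive) = 1/4 × 1 = 1/4 per child.
P(not type AB, Rh-positive) = 3/4 for one child; (3/4)^4 = 81/256.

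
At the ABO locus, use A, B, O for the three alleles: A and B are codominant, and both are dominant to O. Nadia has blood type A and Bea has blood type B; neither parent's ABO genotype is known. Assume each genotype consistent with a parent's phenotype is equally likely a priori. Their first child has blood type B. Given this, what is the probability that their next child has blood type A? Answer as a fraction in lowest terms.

1/12

Possible genotypes: Nadia ∈ {AA, AO}; Bea ∈ {BB, BO}.
Weight each parental genotype pair by prior × P(type-B child):
  AO × BB: posterior weight 2/3; P(next child type A) = 0.
  AO × BO: posterior weight 1/3; P(next child type A) = 1/4.
Weighted sum = 1/12.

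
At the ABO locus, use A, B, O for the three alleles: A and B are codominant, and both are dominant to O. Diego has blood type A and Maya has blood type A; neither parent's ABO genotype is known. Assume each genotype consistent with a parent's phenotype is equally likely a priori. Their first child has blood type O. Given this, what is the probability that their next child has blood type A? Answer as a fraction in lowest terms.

Possible genotypes: Diego ∈ {AA, AO}; Maya ∈ {AA, AO}.
Weight each parental genotype pair by prior × P(type-O child):
  AO × AO: posterior weight 1; P(next child type A) = 3/4.
Weighted sum = 3/4.

3/4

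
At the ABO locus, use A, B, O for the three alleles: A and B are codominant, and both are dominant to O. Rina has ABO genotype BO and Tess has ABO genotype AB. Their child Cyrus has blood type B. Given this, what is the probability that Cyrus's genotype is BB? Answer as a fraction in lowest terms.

1/2

Cross BO × AB → 1/4 AB, 1/4 AO, 1/4 BB, 1/4 BO.
Type-B genotypes among offspring: BB (1/4), BO (1/4); total 1/2.
P(BB | type B) = (1/4) / (1/2) = 1/2.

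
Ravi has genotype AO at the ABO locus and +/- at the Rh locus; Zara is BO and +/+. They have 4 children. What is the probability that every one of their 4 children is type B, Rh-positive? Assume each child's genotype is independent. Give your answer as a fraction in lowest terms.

1/256

ABO cross AO × BO → 1/4 O, 1/4 A, 1/4 B, 1/4 AB.
Rh cross +/- × +/+ → 1 Rh+; so P(type B, Rh-positive) = 1/4 × 1 = 1/4 per child.
All 4 independent: (1/4)^4 = 1/256.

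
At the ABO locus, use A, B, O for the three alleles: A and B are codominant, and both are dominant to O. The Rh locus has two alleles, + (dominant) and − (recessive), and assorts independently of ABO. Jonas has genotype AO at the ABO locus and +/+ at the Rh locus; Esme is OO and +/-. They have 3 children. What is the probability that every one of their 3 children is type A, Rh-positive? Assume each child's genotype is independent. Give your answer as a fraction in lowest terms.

ABO cross AO × OO → 1/2 O, 1/2 A.
Rh cross +/+ × +/- → 1 Rh+; so P(type A, Rh-positive) = 1/2 × 1 = 1/2 per child.
All 3 independent: (1/2)^3 = 1/8.

1/8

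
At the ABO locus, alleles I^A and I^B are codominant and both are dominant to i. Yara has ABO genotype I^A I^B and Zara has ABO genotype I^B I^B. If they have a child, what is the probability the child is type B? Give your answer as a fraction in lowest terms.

1/2

ABO cross I^A I^B × I^B I^B → offspring phenotypes: 1/2 B, 1/2 AB.
So P(type B) = 1/2.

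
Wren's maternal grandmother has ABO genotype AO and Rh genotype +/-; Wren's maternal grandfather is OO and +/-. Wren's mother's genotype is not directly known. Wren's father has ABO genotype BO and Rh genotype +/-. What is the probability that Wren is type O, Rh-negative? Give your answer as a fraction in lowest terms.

Wren's mother's ABO genotype from AO × OO: 1/2 AO, 1/2 OO.
Crossing each possibility with the father BO and summing P(type O): 1/2·1/4 + 1/2·1/2 = 3/8.
Similarly for Rh via the mother's Rh distribution: P(Rh-) = 1/4.
Independent loci: 3/8 × 1/4 = 3/32.

3/32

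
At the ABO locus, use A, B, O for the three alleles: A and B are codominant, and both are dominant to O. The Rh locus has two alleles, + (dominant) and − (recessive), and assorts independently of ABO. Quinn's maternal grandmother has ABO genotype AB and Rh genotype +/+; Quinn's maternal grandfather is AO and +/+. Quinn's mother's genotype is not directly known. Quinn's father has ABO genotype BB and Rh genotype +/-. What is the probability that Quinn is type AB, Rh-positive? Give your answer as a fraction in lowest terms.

1/2

Quinn's mother's ABO genotype from AB × AO: 1/4 AA, 1/4 AB, 1/4 AO, 1/4 BO.
Crossing each possibility with the father BB and summing P(type AB): 1/4·1 + 1/4·1/2 + 1/4·1/2 + 1/4·0 = 1/2.
Similarly for Rh via the mother's Rh distribution: P(Rh+) = 1.
Independent loci: 1/2 × 1 = 1/2.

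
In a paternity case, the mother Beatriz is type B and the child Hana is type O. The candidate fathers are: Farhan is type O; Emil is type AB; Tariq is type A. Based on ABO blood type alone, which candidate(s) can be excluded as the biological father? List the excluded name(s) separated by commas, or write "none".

Emil

A candidate is excluded only if no genotype consistent with his phenotype could produce a type O child with a type B mother.
Emil (type AB): no genotype consistent with that phenotype can produce a type-O child with a type-B mother.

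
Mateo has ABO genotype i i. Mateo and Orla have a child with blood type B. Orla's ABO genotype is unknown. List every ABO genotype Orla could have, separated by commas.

I^A I^B, I^B I^B, I^B i

For each candidate genotype of Orla, check whether crossing it with i i can produce every observed child phenotype.
  I^A I^A → possible child types {A} ✗
  I^A I^B → possible child types {A, B} ✓
  I^A i → possible child types {O, A} ✗
  I^B I^B → possible child types {B} ✓
  I^B i → possible child types {O, B} ✓
  i i → possible child types {O} ✗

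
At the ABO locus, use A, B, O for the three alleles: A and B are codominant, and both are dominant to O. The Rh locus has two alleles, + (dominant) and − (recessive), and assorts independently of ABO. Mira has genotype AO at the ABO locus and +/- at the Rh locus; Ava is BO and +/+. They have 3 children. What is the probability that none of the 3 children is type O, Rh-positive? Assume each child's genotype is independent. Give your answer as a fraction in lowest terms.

ABO cross AO × BO → 1/4 O, 1/4 A, 1/4 B, 1/4 AB.
Rh cross +/- × +/+ → 1 Rh+; so P(type O, Rh-positive) = 1/4 × 1 = 1/4 per child.
P(not type O, Rh-positive) = 3/4 for one child; (3/4)^3 = 27/64.

27/64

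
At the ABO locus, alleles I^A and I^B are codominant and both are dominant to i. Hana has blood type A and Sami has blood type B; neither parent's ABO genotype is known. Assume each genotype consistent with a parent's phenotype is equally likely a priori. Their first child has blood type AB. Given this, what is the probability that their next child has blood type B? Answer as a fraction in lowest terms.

5/36

Possible genotypes: Hana ∈ {I^A I^A, I^A i}; Sami ∈ {I^B I^B, I^B i}.
Weight each parental genotype pair by prior × P(type-AB child):
  I^A I^A × I^B I^B: posterior weight 4/9; P(next child type B) = 0.
  I^A I^A × I^B i: posterior weight 2/9; P(next child type B) = 0.
  I^A i × I^B I^B: posterior weight 2/9; P(next child type B) = 1/2.
  I^A i × I^B i: posterior weight 1/9; P(next child type B) = 1/4.
Weighted sum = 5/36.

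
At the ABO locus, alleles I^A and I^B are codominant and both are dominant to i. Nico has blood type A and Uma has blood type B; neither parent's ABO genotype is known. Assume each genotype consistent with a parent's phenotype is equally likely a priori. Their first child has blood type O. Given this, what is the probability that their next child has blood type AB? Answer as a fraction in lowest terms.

1/4

Possible genotypes: Nico ∈ {I^A I^A, I^A i}; Uma ∈ {I^B I^B, I^B i}.
Weight each parental genotype pair by prior × P(type-O child):
  I^A i × I^B i: posterior weight 1; P(next child type AB) = 1/4.
Weighted sum = 1/4.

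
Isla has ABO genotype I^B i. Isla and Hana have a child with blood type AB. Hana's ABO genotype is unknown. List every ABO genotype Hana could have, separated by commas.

For each candidate genotype of Hana, check whether crossing it with I^B i can produce every observed child phenotype.
  I^A I^A → possible child types {A, AB} ✓
  I^A I^B → possible child types {A, B, AB} ✓
  I^A i → possible child types {O, A, B, AB} ✓
  I^B I^B → possible child types {B} ✗
  I^B i → possible child types {O, B} ✗
  i i → possible child types {O, B} ✗

I^A I^A, I^A I^B, I^A i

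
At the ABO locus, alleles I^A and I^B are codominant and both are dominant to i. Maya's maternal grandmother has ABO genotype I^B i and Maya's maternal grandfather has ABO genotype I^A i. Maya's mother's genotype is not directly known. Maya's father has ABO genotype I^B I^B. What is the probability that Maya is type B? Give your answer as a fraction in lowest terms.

3/4

Maya's mother's ABO genotype from I^B i × I^A i: 1/4 I^A I^B, 1/4 I^A i, 1/4 I^B i, 1/4 i i.
Crossing each possibility with the father I^B I^B and summing P(type B): 1/4·1/2 + 1/4·1/2 + 1/4·1 + 1/4·1 = 3/4.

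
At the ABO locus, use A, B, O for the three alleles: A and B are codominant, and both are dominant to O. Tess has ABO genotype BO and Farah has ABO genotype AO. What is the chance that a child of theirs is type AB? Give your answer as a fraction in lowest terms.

ABO cross BO × AO → offspring phenotypes: 1/4 O, 1/4 A, 1/4 B, 1/4 AB.
So P(type AB) = 1/4.

1/4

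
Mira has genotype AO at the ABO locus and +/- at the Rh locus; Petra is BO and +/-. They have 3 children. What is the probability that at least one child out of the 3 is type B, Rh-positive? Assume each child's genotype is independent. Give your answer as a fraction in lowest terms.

1899/4096

ABO cross AO × BO → 1/4 O, 1/4 A, 1/4 B, 1/4 AB.
Rh cross +/- × +/- → 3/4 Rh+, 1/4 Rh-; so P(type B, Rh-positive) = 1/4 × 3/4 = 3/16 per child.
P(none) = (13/16)^3 = 2197/4096; P(at least one) = 1 − 2197/4096 = 1899/4096.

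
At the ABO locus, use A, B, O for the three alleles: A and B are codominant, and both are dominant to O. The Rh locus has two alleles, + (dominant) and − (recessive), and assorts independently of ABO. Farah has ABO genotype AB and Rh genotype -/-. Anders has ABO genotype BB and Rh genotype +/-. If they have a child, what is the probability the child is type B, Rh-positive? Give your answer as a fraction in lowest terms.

1/4

ABO cross AB × BB → offspring phenotypes: 1/2 B, 1/2 AB.
Rh cross -/- × +/- → 1/2 Rh+, 1/2 Rh-.
Independent loci: P(type B, Rh-positive) = 1/2 × 1/2 = 1/4.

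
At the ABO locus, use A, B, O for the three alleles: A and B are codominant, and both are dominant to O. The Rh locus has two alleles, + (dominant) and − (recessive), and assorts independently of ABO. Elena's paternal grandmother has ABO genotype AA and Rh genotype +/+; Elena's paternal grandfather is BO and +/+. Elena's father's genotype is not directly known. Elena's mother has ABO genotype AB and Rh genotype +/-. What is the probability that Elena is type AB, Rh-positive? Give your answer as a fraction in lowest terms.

Elena's father's ABO genotype from AA × BO: 1/2 AB, 1/2 AO.
Crossing each possibility with the mother AB and summing P(type AB): 1/2·1/2 + 1/2·1/4 = 3/8.
Similarly for Rh via the father's Rh distribution: P(Rh+) = 1.
Independent loci: 3/8 × 1 = 3/8.

3/8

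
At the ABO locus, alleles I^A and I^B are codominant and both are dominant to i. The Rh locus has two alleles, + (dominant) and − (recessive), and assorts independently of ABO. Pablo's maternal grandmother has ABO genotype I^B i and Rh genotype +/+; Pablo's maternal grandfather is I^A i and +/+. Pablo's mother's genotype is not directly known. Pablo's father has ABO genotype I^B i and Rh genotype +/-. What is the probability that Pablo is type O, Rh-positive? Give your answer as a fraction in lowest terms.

1/4

Pablo's mother's ABO genotype from I^B i × I^A i: 1/4 I^A I^B, 1/4 I^A i, 1/4 I^B i, 1/4 i i.
Crossing each possibility with the father I^B i and summing P(type O): 1/4·0 + 1/4·1/4 + 1/4·1/4 + 1/4·1/2 = 1/4.
Similarly for Rh via the mother's Rh distribution: P(Rh+) = 1.
Independent loci: 1/4 × 1 = 1/4.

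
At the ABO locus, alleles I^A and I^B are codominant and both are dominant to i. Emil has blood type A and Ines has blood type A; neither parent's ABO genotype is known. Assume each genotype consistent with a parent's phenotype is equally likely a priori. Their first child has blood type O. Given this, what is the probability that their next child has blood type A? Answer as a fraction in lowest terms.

Possible genotypes: Emil ∈ {I^A I^A, I^A i}; Ines ∈ {I^A I^A, I^A i}.
Weight each parental genotype pair by prior × P(type-O child):
  I^A i × I^A i: posterior weight 1; P(next child type A) = 3/4.
Weighted sum = 3/4.

3/4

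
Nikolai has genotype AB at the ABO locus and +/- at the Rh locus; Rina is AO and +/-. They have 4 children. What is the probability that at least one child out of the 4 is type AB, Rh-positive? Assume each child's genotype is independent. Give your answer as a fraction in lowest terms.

36975/65536

ABO cross AB × AO → 1/2 A, 1/4 B, 1/4 AB.
Rh cross +/- × +/- → 3/4 Rh+, 1/4 Rh-; so P(type AB, Rh-positive) = 1/4 × 3/4 = 3/16 per child.
P(none) = (13/16)^4 = 28561/65536; P(at least one) = 1 − 28561/65536 = 36975/65536.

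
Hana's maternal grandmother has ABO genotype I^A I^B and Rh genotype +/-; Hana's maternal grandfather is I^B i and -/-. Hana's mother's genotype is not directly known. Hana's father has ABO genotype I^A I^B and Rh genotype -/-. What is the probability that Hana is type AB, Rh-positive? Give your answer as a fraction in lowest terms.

Hana's mother's ABO genotype from I^A I^B × I^B i: 1/4 I^A I^B, 1/4 I^A i, 1/4 I^B I^B, 1/4 I^B i.
Crossing each possibility with the father I^A I^B and summing P(type AB): 1/4·1/2 + 1/4·1/4 + 1/4·1/2 + 1/4·1/4 = 3/8.
Similarly for Rh via the mother's Rh distribution: P(Rh+) = 1/4.
Independent loci: 3/8 × 1/4 = 3/32.

3/32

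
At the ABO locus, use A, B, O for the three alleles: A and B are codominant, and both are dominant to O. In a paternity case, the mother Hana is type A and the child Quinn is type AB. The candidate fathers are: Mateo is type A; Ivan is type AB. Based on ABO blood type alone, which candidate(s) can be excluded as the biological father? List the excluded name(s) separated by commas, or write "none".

Mateo

A candidate is excluded only if no genotype consistent with his phenotype could produce a type AB child with a type A mother.
Mateo (type A): no genotype consistent with that phenotype can produce a type-AB child with a type-A mother.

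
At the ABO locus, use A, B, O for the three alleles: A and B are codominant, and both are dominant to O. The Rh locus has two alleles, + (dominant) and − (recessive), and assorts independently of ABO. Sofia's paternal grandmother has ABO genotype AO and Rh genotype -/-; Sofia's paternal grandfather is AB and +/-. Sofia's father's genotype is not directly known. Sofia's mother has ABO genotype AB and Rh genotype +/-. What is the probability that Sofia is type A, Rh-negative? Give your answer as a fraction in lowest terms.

9/64

Sofia's father's ABO genotype from AO × AB: 1/4 AA, 1/4 AB, 1/4 AO, 1/4 BO.
Crossing each possibility with the mother AB and summing P(type A): 1/4·1/2 + 1/4·1/4 + 1/4·1/2 + 1/4·1/4 = 3/8.
Similarly for Rh via the father's Rh distribution: P(Rh-) = 3/8.
Independent loci: 3/8 × 3/8 = 9/64.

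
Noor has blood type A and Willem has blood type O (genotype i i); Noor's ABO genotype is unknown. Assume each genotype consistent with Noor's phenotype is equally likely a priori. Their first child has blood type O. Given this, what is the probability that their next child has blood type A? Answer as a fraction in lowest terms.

1/2

Possible genotypes: Noor ∈ {I^A I^A, I^A i}; Willem ∈ {i i}.
Weight each parental genotype pair by prior × P(type-O child):
  I^A i × i i: posterior weight 1; P(next child type A) = 1/2.
Weighted sum = 1/2.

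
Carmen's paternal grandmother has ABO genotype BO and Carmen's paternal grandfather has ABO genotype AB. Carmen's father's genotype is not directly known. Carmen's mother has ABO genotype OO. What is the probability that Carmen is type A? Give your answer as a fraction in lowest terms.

1/4

Carmen's father's ABO genotype from BO × AB: 1/4 AB, 1/4 AO, 1/4 BB, 1/4 BO.
Crossing each possibility with the mother OO and summing P(type A): 1/4·1/2 + 1/4·1/2 + 1/4·0 + 1/4·0 = 1/4.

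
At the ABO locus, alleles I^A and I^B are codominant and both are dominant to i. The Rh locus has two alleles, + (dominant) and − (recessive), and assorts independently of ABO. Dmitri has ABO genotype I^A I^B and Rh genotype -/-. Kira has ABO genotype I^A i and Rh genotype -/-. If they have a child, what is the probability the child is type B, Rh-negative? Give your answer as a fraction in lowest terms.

ABO cross I^A I^B × I^A i → offspring phenotypes: 1/2 A, 1/4 B, 1/4 AB.
Rh cross -/- × -/- → 1 Rh-.
Independent loci: P(type B, Rh-negative) = 1/4 × 1 = 1/4.

1/4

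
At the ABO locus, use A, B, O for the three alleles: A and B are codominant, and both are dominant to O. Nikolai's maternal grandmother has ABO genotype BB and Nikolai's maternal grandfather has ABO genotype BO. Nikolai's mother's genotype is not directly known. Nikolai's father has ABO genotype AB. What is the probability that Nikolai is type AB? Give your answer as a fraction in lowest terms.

3/8

Nikolai's mother's ABO genotype from BB × BO: 1/2 BB, 1/2 BO.
Crossing each possibility with the father AB and summing P(type AB): 1/2·1/2 + 1/2·1/4 = 3/8.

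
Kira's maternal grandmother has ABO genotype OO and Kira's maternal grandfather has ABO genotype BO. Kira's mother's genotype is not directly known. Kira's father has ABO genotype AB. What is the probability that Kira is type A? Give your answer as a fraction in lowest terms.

Kira's mother's ABO genotype from OO × BO: 1/2 BO, 1/2 OO.
Crossing each possibility with the father AB and summing P(type A): 1/2·1/4 + 1/2·1/2 = 3/8.

3/8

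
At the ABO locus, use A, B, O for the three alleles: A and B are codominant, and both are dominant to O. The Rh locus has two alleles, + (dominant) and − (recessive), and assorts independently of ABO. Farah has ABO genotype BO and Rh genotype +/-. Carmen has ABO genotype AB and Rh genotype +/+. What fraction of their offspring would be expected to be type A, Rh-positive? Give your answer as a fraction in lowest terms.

ABO cross BO × AB → offspring phenotypes: 1/4 A, 1/2 B, 1/4 AB.
Rh cross +/- × +/+ → 1 Rh+.
Independent loci: P(type A, Rh-positive) = 1/4 × 1 = 1/4.

1/4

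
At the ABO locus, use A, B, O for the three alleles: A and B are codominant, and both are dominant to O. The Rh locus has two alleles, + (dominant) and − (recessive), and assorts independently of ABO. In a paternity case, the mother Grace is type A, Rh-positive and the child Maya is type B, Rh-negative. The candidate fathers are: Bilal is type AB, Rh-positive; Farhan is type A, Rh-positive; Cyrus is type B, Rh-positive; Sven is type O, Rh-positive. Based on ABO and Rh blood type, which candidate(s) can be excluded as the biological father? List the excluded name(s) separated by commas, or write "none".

A candidate is excluded only if no genotype consistent with his phenotype could produce a type B, Rh-negative child with a type A, Rh-positive mother.
Farhan (type A, Rh+): no genotype consistent with that phenotype can produce a type-B Rh- child with a type-A mother.
Sven (type O, Rh+): no genotype consistent with that phenotype can produce a type-B Rh- child with a type-A mother.

Farhan, Sven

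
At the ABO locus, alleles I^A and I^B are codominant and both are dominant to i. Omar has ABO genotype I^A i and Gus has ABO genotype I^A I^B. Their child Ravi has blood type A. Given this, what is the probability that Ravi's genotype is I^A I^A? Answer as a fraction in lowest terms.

1/2

Cross I^A i × I^A I^B → 1/4 I^A I^A, 1/4 I^A I^B, 1/4 I^A i, 1/4 I^B i.
Type-A genotypes among offspring: I^A I^A (1/4), I^A i (1/4); total 1/2.
P(I^A I^A | type A) = (1/4) / (1/2) = 1/2.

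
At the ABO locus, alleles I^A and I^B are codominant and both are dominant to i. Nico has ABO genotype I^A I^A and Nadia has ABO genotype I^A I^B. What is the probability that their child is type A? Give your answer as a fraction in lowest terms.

1/2

ABO cross I^A I^A × I^A I^B → offspring phenotypes: 1/2 A, 1/2 AB.
So P(type A) = 1/2.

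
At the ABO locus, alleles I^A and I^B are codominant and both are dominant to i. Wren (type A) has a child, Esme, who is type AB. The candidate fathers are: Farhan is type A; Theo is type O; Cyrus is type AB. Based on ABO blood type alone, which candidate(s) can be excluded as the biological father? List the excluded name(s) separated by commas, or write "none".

Farhan, Theo

A candidate is excluded only if no genotype consistent with his phenotype could produce a type AB child with a type A mother.
Farhan (type A): no genotype consistent with that phenotype can produce a type-AB child with a type-A mother.
Theo (type O): no genotype consistent with that phenotype can produce a type-AB child with a type-A mother.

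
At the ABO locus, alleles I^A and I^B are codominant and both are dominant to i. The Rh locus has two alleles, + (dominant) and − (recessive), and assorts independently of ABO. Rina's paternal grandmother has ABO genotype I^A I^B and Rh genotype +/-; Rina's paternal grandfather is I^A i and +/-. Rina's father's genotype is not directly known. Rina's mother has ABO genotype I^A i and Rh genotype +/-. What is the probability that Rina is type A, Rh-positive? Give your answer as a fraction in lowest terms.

15/32

Rina's father's ABO genotype from I^A I^B × I^A i: 1/4 I^A I^A, 1/4 I^A I^B, 1/4 I^A i, 1/4 I^B i.
Crossing each possibility with the mother I^A i and summing P(type A): 1/4·1 + 1/4·1/2 + 1/4·3/4 + 1/4·1/4 = 5/8.
Similarly for Rh via the father's Rh distribution: P(Rh+) = 3/4.
Independent loci: 5/8 × 3/4 = 15/32.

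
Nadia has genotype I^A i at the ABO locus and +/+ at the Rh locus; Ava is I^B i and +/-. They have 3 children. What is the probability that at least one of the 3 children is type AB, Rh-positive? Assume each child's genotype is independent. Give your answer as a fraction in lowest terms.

37/64

ABO cross I^A i × I^B i → 1/4 O, 1/4 A, 1/4 B, 1/4 AB.
Rh cross +/+ × +/- → 1 Rh+; so P(type AB, Rh-positive) = 1/4 × 1 = 1/4 per child.
P(none) = (3/4)^3 = 27/64; P(at least one) = 1 − 27/64 = 37/64.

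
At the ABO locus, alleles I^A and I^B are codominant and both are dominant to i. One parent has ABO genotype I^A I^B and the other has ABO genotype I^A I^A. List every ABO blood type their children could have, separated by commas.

A, AB

Gametes from I^A I^B × I^A I^A give offspring ABO genotypes I^A I^A, I^A I^B, i.e. phenotypes A, AB.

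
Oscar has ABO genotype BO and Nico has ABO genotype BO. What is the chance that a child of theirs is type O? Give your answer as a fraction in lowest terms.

ABO cross BO × BO → offspring phenotypes: 1/4 O, 3/4 B.
So P(type O) = 1/4.

1/4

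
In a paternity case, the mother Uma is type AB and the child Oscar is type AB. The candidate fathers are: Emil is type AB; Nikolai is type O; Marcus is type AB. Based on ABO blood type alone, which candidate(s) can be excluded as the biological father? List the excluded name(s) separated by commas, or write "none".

A candidate is excluded only if no genotype consistent with his phenotype could produce a type AB child with a type AB mother.
Nikolai (type O): no genotype consistent with that phenotype can produce a type-AB child with a type-AB mother.

Nikolai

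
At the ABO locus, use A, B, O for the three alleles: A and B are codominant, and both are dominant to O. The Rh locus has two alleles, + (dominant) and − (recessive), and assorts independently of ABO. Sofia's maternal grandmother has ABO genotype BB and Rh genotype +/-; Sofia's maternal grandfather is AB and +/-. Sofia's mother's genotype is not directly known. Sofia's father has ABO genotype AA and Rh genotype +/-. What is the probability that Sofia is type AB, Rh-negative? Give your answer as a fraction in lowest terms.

3/16

Sofia's mother's ABO genotype from BB × AB: 1/2 AB, 1/2 BB.
Crossing each possibility with the father AA and summing P(type AB): 1/2·1/2 + 1/2·1 = 3/4.
Similarly for Rh via the mother's Rh distribution: P(Rh-) = 1/4.
Independent loci: 3/4 × 1/4 = 3/16.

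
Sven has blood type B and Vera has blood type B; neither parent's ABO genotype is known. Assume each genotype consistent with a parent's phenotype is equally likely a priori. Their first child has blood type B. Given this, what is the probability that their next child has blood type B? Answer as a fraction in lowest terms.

19/20

Possible genotypes: Sven ∈ {BB, BO}; Vera ∈ {BB, BO}.
Weight each parental genotype pair by prior × P(type-B child):
  BB × BB: posterior weight 4/15; P(next child type B) = 1.
  BB × BO: posterior weight 4/15; P(next child type B) = 1.
  BO × BB: posterior weight 4/15; P(next child type B) = 1.
  BO × BO: posterior weight 1/5; P(next child type B) = 3/4.
Weighted sum = 19/20.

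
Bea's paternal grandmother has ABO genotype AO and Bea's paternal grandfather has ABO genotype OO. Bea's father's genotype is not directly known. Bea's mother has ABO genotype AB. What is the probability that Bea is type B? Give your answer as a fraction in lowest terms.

Bea's father's ABO genotype from AO × OO: 1/2 AO, 1/2 OO.
Crossing each possibility with the mother AB and summing P(type B): 1/2·1/4 + 1/2·1/2 = 3/8.

3/8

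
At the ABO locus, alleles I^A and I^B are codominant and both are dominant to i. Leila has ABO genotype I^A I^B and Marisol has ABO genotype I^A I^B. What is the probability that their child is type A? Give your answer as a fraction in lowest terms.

ABO cross I^A I^B × I^A I^B → offspring phenotypes: 1/4 A, 1/4 B, 1/2 AB.
So P(type A) = 1/4.

1/4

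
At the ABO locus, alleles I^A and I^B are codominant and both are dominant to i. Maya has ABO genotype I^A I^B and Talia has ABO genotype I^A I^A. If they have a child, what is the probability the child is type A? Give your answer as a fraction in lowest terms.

ABO cross I^A I^B × I^A I^A → offspring phenotypes: 1/2 A, 1/2 AB.
So P(type A) = 1/2.

1/2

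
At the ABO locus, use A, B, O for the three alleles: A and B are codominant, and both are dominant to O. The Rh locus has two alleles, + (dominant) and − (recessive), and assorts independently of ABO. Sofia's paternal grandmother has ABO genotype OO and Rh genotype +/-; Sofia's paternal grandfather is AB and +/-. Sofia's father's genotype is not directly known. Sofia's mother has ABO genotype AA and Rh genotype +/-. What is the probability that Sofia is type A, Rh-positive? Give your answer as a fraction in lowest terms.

9/16

Sofia's father's ABO genotype from OO × AB: 1/2 AO, 1/2 BO.
Crossing each possibility with the mother AA and summing P(type A): 1/2·1 + 1/2·1/2 = 3/4.
Similarly for Rh via the father's Rh distribution: P(Rh+) = 3/4.
Independent loci: 3/4 × 3/4 = 9/16.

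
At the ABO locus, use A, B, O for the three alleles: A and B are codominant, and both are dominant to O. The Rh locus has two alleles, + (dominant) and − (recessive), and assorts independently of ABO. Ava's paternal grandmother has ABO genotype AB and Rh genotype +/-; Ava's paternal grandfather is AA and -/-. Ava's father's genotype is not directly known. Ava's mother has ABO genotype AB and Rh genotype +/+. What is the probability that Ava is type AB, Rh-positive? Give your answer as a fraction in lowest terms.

Ava's father's ABO genotype from AB × AA: 1/2 AA, 1/2 AB.
Crossing each possibility with the mother AB and summing P(type AB): 1/2·1/2 + 1/2·1/2 = 1/2.
Similarly for Rh via the father's Rh distribution: P(Rh+) = 1.
Independent loci: 1/2 × 1 = 1/2.

1/2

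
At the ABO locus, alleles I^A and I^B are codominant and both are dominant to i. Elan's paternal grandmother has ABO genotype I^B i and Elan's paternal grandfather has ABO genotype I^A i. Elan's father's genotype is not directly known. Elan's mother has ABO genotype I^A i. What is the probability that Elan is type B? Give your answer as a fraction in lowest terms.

1/8

Elan's father's ABO genotype from I^B i × I^A i: 1/4 I^A I^B, 1/4 I^A i, 1/4 I^B i, 1/4 i i.
Crossing each possibility with the mother I^A i and summing P(type B): 1/4·1/4 + 1/4·0 + 1/4·1/4 + 1/4·0 = 1/8.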